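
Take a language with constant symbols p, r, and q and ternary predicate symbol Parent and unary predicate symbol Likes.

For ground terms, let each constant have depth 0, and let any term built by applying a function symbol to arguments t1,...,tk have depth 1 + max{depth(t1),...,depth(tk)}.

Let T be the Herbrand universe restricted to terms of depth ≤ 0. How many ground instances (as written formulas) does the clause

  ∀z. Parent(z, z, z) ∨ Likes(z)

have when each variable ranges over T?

3

Ground terms of depth ≤ 0:
  With no function symbols every ground term is a constant, so there are exactly 3 ground terms at every depth bound.
  N_0 = 3
So there are 3 ground terms available for substitution.
The variable z ranges independently over the available ground terms, and distinct assignments produce distinct instances.
Number of ground instances = 3.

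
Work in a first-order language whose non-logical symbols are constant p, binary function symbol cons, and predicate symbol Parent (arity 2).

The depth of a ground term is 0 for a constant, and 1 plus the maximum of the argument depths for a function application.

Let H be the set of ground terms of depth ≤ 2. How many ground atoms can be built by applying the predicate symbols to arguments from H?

First count ground terms of depth ≤ 2.
Let N_k count ground terms of depth at most k. Each non-constant term of depth ≤ k is some function symbol applied to depth-≤(k−1) arguments, giving N_k = 1 + N_{k-1}^2.
N_0 = 1
N_1 = 1 + 1^2 = 2
N_2 = 1 + 2^2 = 5
So |H| = 5.
Each predicate of arity r yields |H|^r ground atoms (one per choice of an r-tuple from H):
  Parent: 5^2 = 25
Total ground atoms: 25.

25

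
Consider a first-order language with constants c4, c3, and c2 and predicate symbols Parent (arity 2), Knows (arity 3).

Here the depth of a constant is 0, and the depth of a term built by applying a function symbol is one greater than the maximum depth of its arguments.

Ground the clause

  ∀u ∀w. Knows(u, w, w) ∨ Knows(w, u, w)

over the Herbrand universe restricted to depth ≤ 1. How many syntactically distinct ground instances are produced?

9

Ground terms of depth ≤ 1:
  With no function symbols every ground term is a constant, so there are exactly 3 ground terms at every depth bound.
  N_0 = 3
  N_1 = 3
  Explicitly: c4, c3, c2.
So there are 3 ground terms available for substitution.
The clause has 2 distinct variables (u, w), each appearing in the body. In the free term algebra distinct substitutions yield syntactically distinct ground instances.
Number of ground instances = 3^2 = 9.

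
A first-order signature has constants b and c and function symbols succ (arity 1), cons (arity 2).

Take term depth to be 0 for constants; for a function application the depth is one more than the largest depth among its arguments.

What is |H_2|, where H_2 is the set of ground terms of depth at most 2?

If N_k denotes the number of depth-≤k ground terms, the 2 constants give N_0 = 2, and each function symbol of arity r contributes N_{k-1}^r new terms at level k: N_k = 2 + N_{k-1} + N_{k-1}^2.
N_0 = 2
N_1 = 2 + 2 + 2^2 = 8
N_2 = 2 + 8 + 8^2 = 74

74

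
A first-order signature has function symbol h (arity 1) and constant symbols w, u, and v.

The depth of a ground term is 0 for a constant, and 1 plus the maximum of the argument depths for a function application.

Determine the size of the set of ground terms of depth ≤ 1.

6

Let N_k count ground terms of depth at most k. Each non-constant term of depth ≤ k is some function symbol applied to depth-≤(k−1) arguments, giving N_k = 3 + N_{k-1}.
N_0 = 3
N_1 = 3 + 3 = 6
Explicitly: w, u, v, h(w), h(u), h(v).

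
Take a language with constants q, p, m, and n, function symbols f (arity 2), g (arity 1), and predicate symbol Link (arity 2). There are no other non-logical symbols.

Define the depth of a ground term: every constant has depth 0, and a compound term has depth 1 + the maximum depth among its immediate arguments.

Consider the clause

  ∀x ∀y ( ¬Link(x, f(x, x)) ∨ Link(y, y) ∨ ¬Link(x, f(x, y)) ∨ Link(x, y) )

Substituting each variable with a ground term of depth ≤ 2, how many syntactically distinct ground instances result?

Ground terms of depth ≤ 2:
  Let N_k count ground terms of depth at most k. Each non-constant term of depth ≤ k is some function symbol applied to depth-≤(k−1) arguments, giving N_k = 4 + N_{k-1}^2 + N_{k-1}.
  N_0 = 4
  N_1 = 4 + 4^2 + 4 = 24
  N_2 = 4 + 24^2 + 24 = 604
So there are 604 ground terms available for substitution.
There are 2 variables to instantiate (x, y), each occurring in at least one literal, so different choices give different ground instances.
Number of ground instances = 604^2 = 364816.

364816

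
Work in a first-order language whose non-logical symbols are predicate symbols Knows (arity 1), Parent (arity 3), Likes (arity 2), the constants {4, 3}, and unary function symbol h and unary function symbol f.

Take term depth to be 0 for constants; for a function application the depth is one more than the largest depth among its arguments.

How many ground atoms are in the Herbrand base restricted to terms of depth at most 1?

First count ground terms of depth ≤ 1.
Count level by level. With function symbols h/1, f/1, the terms of depth ≤ k are the 2 constants together with each function applied to depth-≤(k−1) tuples, so N_k = 2 + N_{k-1} + N_{k-1}.
N_0 = 2
N_1 = 2 + 2 + 2 = 6
So |H| = 6.
For each predicate symbol, the number of ground atoms is |H| raised to its arity; summing:
  Knows: 6;  Parent: 6^3 = 216;  Likes: 6^2 = 36
Total ground atoms: 6 + 216 + 36 = 258.

258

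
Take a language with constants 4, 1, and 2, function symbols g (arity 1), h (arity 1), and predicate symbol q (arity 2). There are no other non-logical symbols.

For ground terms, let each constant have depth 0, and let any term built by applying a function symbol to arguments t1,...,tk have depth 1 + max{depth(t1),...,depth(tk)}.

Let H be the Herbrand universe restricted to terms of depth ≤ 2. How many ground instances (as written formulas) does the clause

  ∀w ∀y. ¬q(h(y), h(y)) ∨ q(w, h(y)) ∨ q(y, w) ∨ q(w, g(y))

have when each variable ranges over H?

Ground terms of depth ≤ 2:
  Write N_k for the number of ground terms of depth ≤ k. A term of depth ≤ k is either a constant or a function symbol applied to arguments of depth ≤ k−1, so N_k = 3 + N_{k-1} + N_{k-1}.
  N_0 = 3
  N_1 = 3 + 3 + 3 = 9
  N_2 = 3 + 9 + 9 = 21
So there are 21 ground terms available for substitution.
Each of w, y ranges independently over the available ground terms, and distinct assignments produce distinct instances.
Number of ground instances = 21^2 = 441.

441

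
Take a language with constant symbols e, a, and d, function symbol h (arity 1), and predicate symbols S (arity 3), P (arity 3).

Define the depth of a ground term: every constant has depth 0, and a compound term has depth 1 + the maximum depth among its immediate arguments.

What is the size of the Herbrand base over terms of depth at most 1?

432

First count ground terms of depth ≤ 1.
Write N_k for the number of ground terms of depth ≤ k. A term of depth ≤ k is either a constant or a function symbol applied to arguments of depth ≤ k−1, so N_k = 3 + N_{k-1}.
N_0 = 3
N_1 = 3 + 3 = 6
So |H| = 6.
Each predicate of arity r yields |H|^r ground atoms (one per choice of an r-tuple from H):
  S: 6^3 = 216;  P: 6^3 = 216
Total ground atoms: 216 + 216 = 432.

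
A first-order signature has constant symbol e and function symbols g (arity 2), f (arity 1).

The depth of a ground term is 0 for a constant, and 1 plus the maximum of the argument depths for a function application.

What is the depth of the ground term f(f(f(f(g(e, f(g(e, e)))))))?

depth(g(e, e)) = 1 + max(0, 0) = 1
depth(f(g(e, e))) = 1 + depth(g(e, e)) = 1 + 1 = 2
depth(g(e, f(g(e, e)))) = 1 + max(0, 2) = 3
depth(f(g(e, f(g(e, e))))) = 1 + depth(g(e, f(g(e, e)))) = 1 + 3 = 4
depth(f(f(g(e, f(g(e, e)))))) = 1 + depth(f(g(e, f(g(e, e))))) = 1 + 4 = 5
depth(f(f(f(g(e, f(g(e, e))))))) = 1 + depth(f(f(g(e, f(g(e, e)))))) = 1 + 5 = 6
depth(f(f(f(f(g(e, f(g(e, e)))))))) = 1 + depth(f(f(f(g(e, f(g(e, e))))))) = 1 + 6 = 7

7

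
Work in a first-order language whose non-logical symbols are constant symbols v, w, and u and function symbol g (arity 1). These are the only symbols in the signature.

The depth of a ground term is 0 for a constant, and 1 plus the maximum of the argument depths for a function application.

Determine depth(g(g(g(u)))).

depth(g(u)) = 1 + depth(u) = 1 + 0 = 1
depth(g(g(u))) = 1 + depth(g(u)) = 1 + 1 = 2
depth(g(g(g(u)))) = 1 + depth(g(g(u))) = 1 + 2 = 3

3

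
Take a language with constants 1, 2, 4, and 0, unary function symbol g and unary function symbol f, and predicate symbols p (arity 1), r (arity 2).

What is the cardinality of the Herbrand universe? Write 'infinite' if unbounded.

infinite

The signature has at least one function symbol (g, arity 1) and at least one constant (1).
Iterating g gives infinitely many distinct ground terms: 1, g(1), g(g(1)), ...
So the Herbrand universe is infinite.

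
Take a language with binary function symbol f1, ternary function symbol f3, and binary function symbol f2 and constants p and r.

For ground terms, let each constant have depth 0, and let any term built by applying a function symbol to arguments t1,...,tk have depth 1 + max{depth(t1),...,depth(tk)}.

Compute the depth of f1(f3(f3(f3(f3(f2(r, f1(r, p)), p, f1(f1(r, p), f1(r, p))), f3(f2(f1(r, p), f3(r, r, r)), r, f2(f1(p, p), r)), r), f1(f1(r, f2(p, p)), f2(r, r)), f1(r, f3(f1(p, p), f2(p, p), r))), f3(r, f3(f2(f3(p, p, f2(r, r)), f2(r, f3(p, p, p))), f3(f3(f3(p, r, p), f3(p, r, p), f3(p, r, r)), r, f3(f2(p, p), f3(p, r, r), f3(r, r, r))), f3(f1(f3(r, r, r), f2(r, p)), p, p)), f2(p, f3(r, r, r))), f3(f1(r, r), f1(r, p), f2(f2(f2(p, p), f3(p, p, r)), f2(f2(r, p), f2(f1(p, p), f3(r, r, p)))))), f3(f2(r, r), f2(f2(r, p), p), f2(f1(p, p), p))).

depth(f1(r, p)) = 1 + max(0, 0) = 1
depth(f2(r, f1(r, p))) = 1 + max(0, 1) = 2
depth(f1(f1(r, p), f1(r, p))) = 1 + max(1, 1) = 2
depth(f3(f2(r, f1(r, p)), p, f1(f1(r, p), f1(r, p)))) = 1 + max(2, 0, 2) = 3
depth(f3(r, r, r)) = 1 + max(0, 0, 0) = 1
depth(f2(f1(r, p), f3(r, r, r))) = 1 + max(1, 1) = 2
depth(f1(p, p)) = 1 + max(0, 0) = 1
depth(f2(f1(p, p), r)) = 1 + max(1, 0) = 2
depth(f3(f2(f1(r, p), f3(r, r, r)), r, f2(f1(p, p), r))) = 1 + max(2, 0, 2) = 3
depth(f3(f3(f2(r, f1(r, p)), p, f1(f1(r, p), f1(r, p))), f3(f2(f1(r, p), f3(r, r, r)), r, f2(f1(p, p), r)), r)) = 1 + max(3, 3, 0) = 4
depth(f2(p, p)) = 1 + max(0, 0) = 1
depth(f1(r, f2(p, p))) = 1 + max(0, 1) = 2
depth(f2(r, r)) = 1 + max(0, 0) = 1
depth(f1(f1(r, f2(p, p)), f2(r, r))) = 1 + max(2, 1) = 3
depth(f3(f1(p, p), f2(p, p), r)) = 1 + max(1, 1, 0) = 2
depth(f1(r, f3(f1(p, p), f2(p, p), r))) = 1 + max(0, 2) = 3
depth(f3(f3(f3(f2(r, f1(r, p)), p, f1(f1(r, p), f1(r, p))), f3(f2(f1(r, p), f3(r, r, r)), r, f2(f1(p, p), r)), r), f1(f1(r, f2(p, p)), f2(r, r)), f1(r, f3(f1(p, p), f2(p, p), r)))) = 1 + max(4, 3, 3) = 5
depth(f3(p, p, f2(r, r))) = 1 + max(0, 0, 1) = 2
depth(f3(p, p, p)) = 1 + max(0, 0, 0) = 1
depth(f2(r, f3(p, p, p))) = 1 + max(0, 1) = 2
depth(f2(f3(p, p, f2(r, r)), f2(r, f3(p, p, p)))) = 1 + max(2, 2) = 3
depth(f3(p, r, p)) = 1 + max(0, 0, 0) = 1
depth(f3(p, r, r)) = 1 + max(0, 0, 0) = 1
depth(f3(f3(p, r, p), f3(p, r, p), f3(p, r, r))) = 1 + max(1, 1, 1) = 2
depth(f3(f2(p, p), f3(p, r, r), f3(r, r, r))) = 1 + max(1, 1, 1) = 2
depth(f3(f3(f3(p, r, p), f3(p, r, p), f3(p, r, r)), r, f3(f2(p, p), f3(p, r, r), f3(r, r, r)))) = 1 + max(2, 0, 2) = 3
depth(f2(r, p)) = 1 + max(0, 0) = 1
depth(f1(f3(r, r, r), f2(r, p))) = 1 + max(1, 1) = 2
depth(f3(f1(f3(r, r, r), f2(r, p)), p, p)) = 1 + max(2, 0, 0) = 3
depth(f3(f2(f3(p, p, f2(r, r)), f2(r, f3(p, p, p))), f3(f3(f3(p, r, p), f3(p, r, p), f3(p, r, r)), r, f3(f2(p, p), f3(p, r, r), f3(r, r, r))), f3(f1(f3(r, r, r), f2(r, p)), p, p))) = 1 + max(3, 3, 3) = 4
depth(f2(p, f3(r, r, r))) = 1 + max(0, 1) = 2
depth(f3(r, f3(f2(f3(p, p, f2(r, r)), f2(r, f3(p, p, p))), f3(f3(f3(p, r, p), f3(p, r, p), f3(p, r, r)), r, f3(f2(p, p), f3(p, r, r), f3(r, r, r))), f3(f1(f3(r, r, r), f2(r, p)), p, p)), f2(p, f3(r, r, r)))) = 1 + max(0, 4, 2) = 5
depth(f1(r, r)) = 1 + max(0, 0) = 1
depth(f3(p, p, r)) = 1 + max(0, 0, 0) = 1
depth(f2(f2(p, p), f3(p, p, r))) = 1 + max(1, 1) = 2
depth(f3(r, r, p)) = 1 + max(0, 0, 0) = 1
depth(f2(f1(p, p), f3(r, r, p))) = 1 + max(1, 1) = 2
depth(f2(f2(r, p), f2(f1(p, p), f3(r, r, p)))) = 1 + max(1, 2) = 3
depth(f2(f2(f2(p, p), f3(p, p, r)), f2(f2(r, p), f2(f1(p, p), f3(r, r, p))))) = 1 + max(2, 3) = 4
depth(f3(f1(r, r), f1(r, p), f2(f2(f2(p, p), f3(p, p, r)), f2(f2(r, p), f2(f1(p, p), f3(r, r, p)))))) = 1 + max(1, 1, 4) = 5
depth(f3(f3(f3(f3(f2(r, f1(r, p)), p, f1(f1(r, p), f1(r, p))), f3(f2(f1(r, p), f3(r, r, r)), r, f2(f1(p, p), r)), r), f1(f1(r, f2(p, p)), f2(r, r)), f1(r, f3(f1(p, p), f2(p, p), r))), f3(r, f3(f2(f3(p, p, f2(r, r)), f2(r, f3(p, p, p))), f3(f3(f3(p, r, p), f3(p, r, p), f3(p, r, r)), r, f3(f2(p, p), f3(p, r, r), f3(r, r, r))), f3(f1(f3(r, r, r), f2(r, p)), p, p)), f2(p, f3(r, r, r))), f3(f1(r, r), f1(r, p), f2(f2(f2(p, p), f3(p, p, r)), f2(f2(r, p), f2(f1(p, p), f3(r, r, p))))))) = 1 + max(5, 5, 5) = 6
depth(f2(f2(r, p), p)) = 1 + max(1, 0) = 2
depth(f2(f1(p, p), p)) = 1 + max(1, 0) = 2
depth(f3(f2(r, r), f2(f2(r, p), p), f2(f1(p, p), p))) = 1 + max(1, 2, 2) = 3
depth(f1(f3(f3(f3(f3(f2(r, f1(r, p)), p, f1(f1(r, p), f1(r, p))), f3(f2(f1(r, p), f3(r, r, r)), r, f2(f1(p, p), r)), r), f1(f1(r, f2(p, p)), f2(r, r)), f1(r, f3(f1(p, p), f2(p, p), r))), f3(r, f3(f2(f3(p, p, f2(r, r)), f2(r, f3(p, p, p))), f3(f3(f3(p, r, p), f3(p, r, p), f3(p, r, r)), r, f3(f2(p, p), f3(p, r, r), f3(r, r, r))), f3(f1(f3(r, r, r), f2(r, p)), p, p)), f2(p, f3(r, r, r))), f3(f1(r, r), f1(r, p), f2(f2(f2(p, p), f3(p, p, r)), f2(f2(r, p), f2(f1(p, p), f3(r, r, p)))))), f3(f2(r, r), f2(f2(r, p), p), f2(f1(p, p), p)))) = 1 + max(6, 3) = 7

7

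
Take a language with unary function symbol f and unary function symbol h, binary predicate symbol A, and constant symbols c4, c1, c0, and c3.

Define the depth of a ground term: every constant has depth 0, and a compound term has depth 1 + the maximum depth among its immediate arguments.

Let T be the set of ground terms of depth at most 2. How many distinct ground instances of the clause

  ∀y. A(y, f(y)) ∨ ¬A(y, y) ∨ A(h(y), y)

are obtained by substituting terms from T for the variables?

Ground terms of depth ≤ 2:
  Let N_k = |{terms of depth ≤ k}|. Then N_0 = 4 and N_k = 4 + N_{k-1} + N_{k-1} for k ≥ 1 (one summand per function symbol, arity giving the exponent).
  N_0 = 4
  N_1 = 4 + 4 + 4 = 12
  N_2 = 4 + 12 + 12 = 28
So there are 28 ground terms available for substitution.
There is 1 variable to instantiate (y),  occurring in at least one literal, so different choices give different ground instances.
Number of ground instances = 28.

28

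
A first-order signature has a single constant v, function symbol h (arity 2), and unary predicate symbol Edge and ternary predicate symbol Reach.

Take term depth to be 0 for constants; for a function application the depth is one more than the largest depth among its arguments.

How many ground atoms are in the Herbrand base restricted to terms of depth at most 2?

130

First count ground terms of depth ≤ 2.
If N_k denotes the number of depth-≤k ground terms, the 1 constant gives N_0 = 1, and each function symbol of arity r contributes N_{k-1}^r new terms at level k: N_k = 1 + N_{k-1}^2.
N_0 = 1
N_1 = 1 + 1^2 = 2
N_2 = 1 + 2^2 = 5
Explicitly: v, h(v, v), h(v, h(v, v)), h(h(v, v), v), h(h(v, v), h(v, v)).
So |H| = 5.
For each predicate symbol, the number of ground atoms is |H| raised to its arity; summing:
  Edge: 5;  Reach: 5^3 = 125
Total ground atoms: 5 + 125 = 130.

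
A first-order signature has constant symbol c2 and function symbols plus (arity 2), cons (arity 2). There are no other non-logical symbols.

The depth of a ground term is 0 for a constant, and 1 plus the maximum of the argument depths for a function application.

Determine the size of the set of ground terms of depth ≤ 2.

Write N_k for the number of ground terms of depth ≤ k. A term of depth ≤ k is either a constant or a function symbol applied to arguments of depth ≤ k−1, so N_k = 1 + N_{k-1}^2 + N_{k-1}^2.
N_0 = 1
N_1 = 1 + 1^2 + 1^2 = 3
N_2 = 1 + 3^2 + 3^2 = 19

19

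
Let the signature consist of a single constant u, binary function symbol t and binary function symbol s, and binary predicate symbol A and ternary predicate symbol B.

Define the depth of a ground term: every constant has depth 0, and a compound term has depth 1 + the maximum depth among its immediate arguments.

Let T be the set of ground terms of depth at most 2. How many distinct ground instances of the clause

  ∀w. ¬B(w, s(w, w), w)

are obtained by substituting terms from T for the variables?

19

Ground terms of depth ≤ 2:
  Count level by level. With function symbols t/2, s/2, the terms of depth ≤ k are the 1 constant together with each function applied to depth-≤(k−1) tuples, so N_k = 1 + N_{k-1}^2 + N_{k-1}^2.
  N_0 = 1
  N_1 = 1 + 1^2 + 1^2 = 3
  N_2 = 1 + 3^2 + 3^2 = 19
So there are 19 ground terms available for substitution.
The clause has 1 distinct variable (w), which appears in the body. In the free term algebra distinct substitutions yield syntactically distinct ground instances.
Number of ground instances = 19.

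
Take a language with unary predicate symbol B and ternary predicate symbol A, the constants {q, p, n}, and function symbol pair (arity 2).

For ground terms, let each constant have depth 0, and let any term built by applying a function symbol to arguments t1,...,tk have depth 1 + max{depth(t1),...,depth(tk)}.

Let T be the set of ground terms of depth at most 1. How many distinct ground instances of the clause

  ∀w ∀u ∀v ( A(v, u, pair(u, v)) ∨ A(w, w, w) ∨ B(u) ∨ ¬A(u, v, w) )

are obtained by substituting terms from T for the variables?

Ground terms of depth ≤ 1:
  Let N_k = |{terms of depth ≤ k}|. Then N_0 = 3 and N_k = 3 + N_{k-1}^2 for k ≥ 1 (one summand per function symbol, arity giving the exponent).
  N_0 = 3
  N_1 = 3 + 3^2 = 12
  Explicitly: q, p, n, pair(q, q), pair(q, p), pair(q, n), pair(p, q), pair(p, p), pair(p, n), pair(n, q), pair(n, p), pair(n, n).
So there are 12 ground terms available for substitution.
Each of w, u, v ranges independently over the available ground terms, and distinct assignments produce distinct instances.
Number of ground instances = 12^3 = 1728.

1728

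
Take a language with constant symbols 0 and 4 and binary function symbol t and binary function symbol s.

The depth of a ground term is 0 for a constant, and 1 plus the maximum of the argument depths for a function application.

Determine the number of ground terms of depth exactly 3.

81408

Write N_k for the number of ground terms of depth ≤ k. A term of depth ≤ k is either a constant or a function symbol applied to arguments of depth ≤ k−1, so N_k = 2 + N_{k-1}^2 + N_{k-1}^2.
N_0 = 2
N_1 = 2 + 2^2 + 2^2 = 10
N_2 = 2 + 10^2 + 10^2 = 202
N_3 = 2 + 202^2 + 202^2 = 81610
Terms of depth exactly 3: N_3 − N_2 = 81610 − 202 = 81408.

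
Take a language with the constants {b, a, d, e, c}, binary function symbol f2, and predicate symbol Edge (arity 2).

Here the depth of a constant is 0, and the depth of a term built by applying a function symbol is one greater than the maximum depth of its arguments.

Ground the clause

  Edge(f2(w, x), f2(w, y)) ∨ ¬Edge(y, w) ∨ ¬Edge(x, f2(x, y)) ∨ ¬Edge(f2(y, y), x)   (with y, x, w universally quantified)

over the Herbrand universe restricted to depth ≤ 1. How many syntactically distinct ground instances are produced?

27000

Ground terms of depth ≤ 1:
  If N_k denotes the number of depth-≤k ground terms, the 5 constants give N_0 = 5, and each function symbol of arity r contributes N_{k-1}^r new terms at level k: N_k = 5 + N_{k-1}^2.
  N_0 = 5
  N_1 = 5 + 5^2 = 30
So there are 30 ground terms available for substitution.
The body mentions every one of the 3 quantified variables; since ground terms form a free algebra, no two substitutions collapse to the same formula.
Number of ground instances = 30^3 = 27000.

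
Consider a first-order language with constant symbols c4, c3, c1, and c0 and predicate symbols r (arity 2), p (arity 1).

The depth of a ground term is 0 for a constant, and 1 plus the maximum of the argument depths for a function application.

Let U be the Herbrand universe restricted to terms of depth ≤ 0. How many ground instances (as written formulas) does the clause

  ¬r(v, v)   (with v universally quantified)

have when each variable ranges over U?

Ground terms of depth ≤ 0:
  With no function symbols every ground term is a constant, so there are exactly 4 ground terms at every depth bound.
  N_0 = 4
  Explicitly: c4, c3, c1, c0.
So there are 4 ground terms available for substitution.
The body mentions the single quantified variable v; since ground terms form a free algebra, no two substitutions collapse to the same formula.
Number of ground instances = 4.

4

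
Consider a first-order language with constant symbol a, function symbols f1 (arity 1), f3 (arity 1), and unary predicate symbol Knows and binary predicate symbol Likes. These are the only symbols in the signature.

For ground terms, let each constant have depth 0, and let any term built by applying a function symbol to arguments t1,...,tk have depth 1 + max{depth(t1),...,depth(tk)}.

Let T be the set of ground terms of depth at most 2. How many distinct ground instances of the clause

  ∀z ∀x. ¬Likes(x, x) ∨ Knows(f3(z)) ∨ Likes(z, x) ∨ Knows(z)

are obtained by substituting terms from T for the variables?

Ground terms of depth ≤ 2:
  Count level by level. With function symbols f1/1, f3/1, the terms of depth ≤ k are the 1 constant together with each function applied to depth-≤(k−1) tuples, so N_k = 1 + N_{k-1} + N_{k-1}.
  N_0 = 1
  N_1 = 1 + 1 + 1 = 3
  N_2 = 1 + 3 + 3 = 7
  Explicitly: a, f1(a), f1(f1(a)), f1(f3(a)), f3(a), f3(f1(a)), f3(f3(a)).
So there are 7 ground terms available for substitution.
The clause has 2 distinct variables (z, x), each appearing in the body. In the free term algebra distinct substitutions yield syntactically distinct ground instances.
Number of ground instances = 7^2 = 49.

49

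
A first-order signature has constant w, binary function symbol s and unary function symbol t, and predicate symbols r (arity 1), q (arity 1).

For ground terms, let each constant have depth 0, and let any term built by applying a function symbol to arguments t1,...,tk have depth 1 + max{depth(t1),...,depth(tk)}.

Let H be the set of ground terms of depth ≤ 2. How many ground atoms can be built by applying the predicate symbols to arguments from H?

26

First count ground terms of depth ≤ 2.
Write N_k for the number of ground terms of depth ≤ k. A term of depth ≤ k is either a constant or a function symbol applied to arguments of depth ≤ k−1, so N_k = 1 + N_{k-1}^2 + N_{k-1}.
N_0 = 1
N_1 = 1 + 1^2 + 1 = 3
N_2 = 1 + 3^2 + 3 = 13
So |H| = 13.
A ground atom is a predicate applied to a tuple of terms from H, so the count is the sum over predicates of |H|^arity:
  r: 13;  q: 13
Total ground atoms: 13 + 13 = 26.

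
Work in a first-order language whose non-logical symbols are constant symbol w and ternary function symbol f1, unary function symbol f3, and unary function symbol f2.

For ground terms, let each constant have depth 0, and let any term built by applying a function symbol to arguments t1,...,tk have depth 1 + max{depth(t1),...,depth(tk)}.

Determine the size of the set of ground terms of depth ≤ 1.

Count level by level. With function symbols f1/3, f3/1, f2/1, the terms of depth ≤ k are the 1 constant together with each function applied to depth-≤(k−1) tuples, so N_k = 1 + N_{k-1}^3 + N_{k-1} + N_{k-1}.
N_0 = 1
N_1 = 1 + 1^3 + 1 + 1 = 4

4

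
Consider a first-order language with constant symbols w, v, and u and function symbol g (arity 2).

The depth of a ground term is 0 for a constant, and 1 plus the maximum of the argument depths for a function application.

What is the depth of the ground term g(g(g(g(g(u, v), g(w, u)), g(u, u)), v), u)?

5

depth(g(u, v)) = 1 + max(0, 0) = 1
depth(g(w, u)) = 1 + max(0, 0) = 1
depth(g(g(u, v), g(w, u))) = 1 + max(1, 1) = 2
depth(g(u, u)) = 1 + max(0, 0) = 1
depth(g(g(g(u, v), g(w, u)), g(u, u))) = 1 + max(2, 1) = 3
depth(g(g(g(g(u, v), g(w, u)), g(u, u)), v)) = 1 + max(3, 0) = 4
depth(g(g(g(g(g(u, v), g(w, u)), g(u, u)), v), u)) = 1 + max(4, 0) = 5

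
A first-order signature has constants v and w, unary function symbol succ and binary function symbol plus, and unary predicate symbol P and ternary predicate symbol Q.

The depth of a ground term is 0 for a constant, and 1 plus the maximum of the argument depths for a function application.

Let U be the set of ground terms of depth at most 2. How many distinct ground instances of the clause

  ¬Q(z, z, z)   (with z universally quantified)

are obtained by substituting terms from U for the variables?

74

Ground terms of depth ≤ 2:
  Count level by level. With function symbols succ/1, plus/2, the terms of depth ≤ k are the 2 constants together with each function applied to depth-≤(k−1) tuples, so N_k = 2 + N_{k-1} + N_{k-1}^2.
  N_0 = 2
  N_1 = 2 + 2 + 2^2 = 8
  N_2 = 2 + 8 + 8^2 = 74
So there are 74 ground terms available for substitution.
The variable z ranges independently over the available ground terms, and distinct assignments produce distinct instances.
Number of ground instances = 74.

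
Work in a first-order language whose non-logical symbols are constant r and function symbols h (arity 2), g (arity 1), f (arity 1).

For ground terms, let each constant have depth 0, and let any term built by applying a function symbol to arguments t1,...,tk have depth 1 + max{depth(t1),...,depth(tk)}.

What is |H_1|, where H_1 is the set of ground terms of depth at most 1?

4

Count level by level. With function symbols h/2, g/1, f/1, the terms of depth ≤ k are the 1 constant together with each function applied to depth-≤(k−1) tuples, so N_k = 1 + N_{k-1}^2 + N_{k-1} + N_{k-1}.
N_0 = 1
N_1 = 1 + 1^2 + 1 + 1 = 4
Explicitly: r, h(r, r), g(r), f(r).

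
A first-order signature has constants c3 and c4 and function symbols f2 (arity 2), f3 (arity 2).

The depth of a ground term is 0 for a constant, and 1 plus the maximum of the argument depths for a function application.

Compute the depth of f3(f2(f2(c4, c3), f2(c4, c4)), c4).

3

depth(f2(c4, c3)) = 1 + max(0, 0) = 1
depth(f2(c4, c4)) = 1 + max(0, 0) = 1
depth(f2(f2(c4, c3), f2(c4, c4))) = 1 + max(1, 1) = 2
depth(f3(f2(f2(c4, c3), f2(c4, c4)), c4)) = 1 + max(2, 0) = 3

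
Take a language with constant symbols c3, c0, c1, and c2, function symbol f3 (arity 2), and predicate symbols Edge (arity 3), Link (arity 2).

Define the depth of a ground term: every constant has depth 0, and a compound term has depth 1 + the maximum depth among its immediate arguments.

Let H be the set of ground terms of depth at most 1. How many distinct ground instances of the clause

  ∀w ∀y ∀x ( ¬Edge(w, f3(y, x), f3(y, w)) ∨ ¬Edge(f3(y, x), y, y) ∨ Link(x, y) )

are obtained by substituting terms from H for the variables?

Ground terms of depth ≤ 1:
  Let N_k count ground terms of depth at most k. Each non-constant term of depth ≤ k is some function symbol applied to depth-≤(k−1) arguments, giving N_k = 4 + N_{k-1}^2.
  N_0 = 4
  N_1 = 4 + 4^2 = 20
So there are 20 ground terms available for substitution.
The clause has 3 distinct variables (w, y, x), each appearing in the body. In the free term algebra distinct substitutions yield syntactically distinct ground instances.
Number of ground instances = 20^3 = 8000.

8000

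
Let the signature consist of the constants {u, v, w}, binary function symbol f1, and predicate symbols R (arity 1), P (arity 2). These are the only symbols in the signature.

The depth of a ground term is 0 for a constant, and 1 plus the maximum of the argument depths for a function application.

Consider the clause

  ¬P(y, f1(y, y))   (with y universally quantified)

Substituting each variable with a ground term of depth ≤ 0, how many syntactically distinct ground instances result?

3

Ground terms of depth ≤ 0:
  Count level by level. With function symbols f1/2, the terms of depth ≤ k are the 3 constants together with each function applied to depth-≤(k−1) tuples, so N_k = 3 + N_{k-1}^2.
  N_0 = 3
  Explicitly: u, v, w.
So there are 3 ground terms available for substitution.
The body mentions the single quantified variable y; since ground terms form a free algebra, no two substitutions collapse to the same formula.
Number of ground instances = 3.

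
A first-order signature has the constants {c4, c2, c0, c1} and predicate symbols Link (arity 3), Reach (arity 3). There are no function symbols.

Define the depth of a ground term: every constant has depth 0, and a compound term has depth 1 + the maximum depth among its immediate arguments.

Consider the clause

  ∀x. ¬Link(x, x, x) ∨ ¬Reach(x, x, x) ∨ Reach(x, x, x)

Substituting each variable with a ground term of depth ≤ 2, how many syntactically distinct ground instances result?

4

Ground terms of depth ≤ 2:
  With no function symbols every ground term is a constant, so there are exactly 4 ground terms at every depth bound.
  N_0 = 4
  N_1 = 4
  N_2 = 4
  Explicitly: c4, c2, c0, c1.
So there are 4 ground terms available for substitution.
The clause has 1 distinct variable (x), which appears in the body. In the free term algebra distinct substitutions yield syntactically distinct ground instances.
Number of ground instances = 4.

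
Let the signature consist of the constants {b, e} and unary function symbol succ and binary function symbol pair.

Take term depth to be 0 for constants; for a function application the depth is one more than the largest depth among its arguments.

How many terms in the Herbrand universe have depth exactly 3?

5478

Let N_k count ground terms of depth at most k. Each non-constant term of depth ≤ k is some function symbol applied to depth-≤(k−1) arguments, giving N_k = 2 + N_{k-1} + N_{k-1}^2.
N_0 = 2
N_1 = 2 + 2 + 2^2 = 8
N_2 = 2 + 8 + 8^2 = 74
N_3 = 2 + 74 + 74^2 = 5552
Terms of depth exactly 3: N_3 − N_2 = 5552 − 74 = 5478.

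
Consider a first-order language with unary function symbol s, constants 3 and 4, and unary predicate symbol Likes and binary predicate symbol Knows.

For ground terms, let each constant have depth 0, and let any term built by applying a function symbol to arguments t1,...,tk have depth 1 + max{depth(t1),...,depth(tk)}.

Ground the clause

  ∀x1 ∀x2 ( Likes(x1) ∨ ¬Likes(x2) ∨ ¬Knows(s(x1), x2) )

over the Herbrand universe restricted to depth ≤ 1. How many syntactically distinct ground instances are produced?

Ground terms of depth ≤ 1:
  Count level by level. With function symbols s/1, the terms of depth ≤ k are the 2 constants together with each function applied to depth-≤(k−1) tuples, so N_k = 2 + N_{k-1}.
  N_0 = 2
  N_1 = 2 + 2 = 4
  Explicitly: 3, 4, s(3), s(4).
So there are 4 ground terms available for substitution.
The clause has 2 distinct variables (x1, x2), each appearing in the body. In the free term algebra distinct substitutions yield syntactically distinct ground instances.
Number of ground instances = 4^2 = 16.

16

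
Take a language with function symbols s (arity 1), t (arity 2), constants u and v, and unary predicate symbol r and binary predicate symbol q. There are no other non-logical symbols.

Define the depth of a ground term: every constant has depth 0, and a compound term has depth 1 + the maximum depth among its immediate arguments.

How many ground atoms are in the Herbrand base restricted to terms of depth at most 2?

First count ground terms of depth ≤ 2.
Let N_k count ground terms of depth at most k. Each non-constant term of depth ≤ k is some function symbol applied to depth-≤(k−1) arguments, giving N_k = 2 + N_{k-1} + N_{k-1}^2.
N_0 = 2
N_1 = 2 + 2 + 2^2 = 8
N_2 = 2 + 8 + 8^2 = 74
So |H| = 74.
For each predicate symbol, the number of ground atoms is |H| raised to its arity; summing:
  r: 74;  q: 74^2 = 5476
Total ground atoms: 74 + 5476 = 5550.

5550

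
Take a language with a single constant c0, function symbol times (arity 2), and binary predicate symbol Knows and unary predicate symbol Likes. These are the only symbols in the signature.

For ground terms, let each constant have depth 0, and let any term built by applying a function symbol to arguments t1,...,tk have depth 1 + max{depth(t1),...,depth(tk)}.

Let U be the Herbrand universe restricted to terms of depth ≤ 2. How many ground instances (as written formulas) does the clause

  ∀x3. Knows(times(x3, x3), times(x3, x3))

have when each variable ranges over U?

Ground terms of depth ≤ 2:
  Let N_k = |{terms of depth ≤ k}|. Then N_0 = 1 and N_k = 1 + N_{k-1}^2 for k ≥ 1 (one summand per function symbol, arity giving the exponent).
  N_0 = 1
  N_1 = 1 + 1^2 = 2
  N_2 = 1 + 2^2 = 5
So there are 5 ground terms available for substitution.
There is 1 variable to instantiate (x3),  occurring in at least one literal, so different choices give different ground instances.
Number of ground instances = 5.

5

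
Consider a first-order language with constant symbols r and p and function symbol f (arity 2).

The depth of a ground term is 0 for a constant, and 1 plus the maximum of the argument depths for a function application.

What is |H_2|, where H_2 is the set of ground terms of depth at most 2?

If N_k denotes the number of depth-≤k ground terms, the 2 constants give N_0 = 2, and each function symbol of arity r contributes N_{k-1}^r new terms at level k: N_k = 2 + N_{k-1}^2.
N_0 = 2
N_1 = 2 + 2^2 = 6
N_2 = 2 + 6^2 = 38

38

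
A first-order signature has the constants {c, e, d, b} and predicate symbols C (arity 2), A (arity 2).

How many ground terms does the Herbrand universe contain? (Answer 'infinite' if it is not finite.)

4

There are no function symbols, so every ground term is one of the 4 constants.
The Herbrand universe is {c, e, d, b}, which is finite with 4 elements.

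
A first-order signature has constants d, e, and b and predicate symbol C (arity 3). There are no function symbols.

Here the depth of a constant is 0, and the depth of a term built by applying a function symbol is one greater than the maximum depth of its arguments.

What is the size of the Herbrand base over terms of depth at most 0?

27

First count ground terms of depth ≤ 0.
With no function symbols every ground term is a constant, so there are exactly 3 ground terms at every depth bound.
N_0 = 3
Explicitly: d, e, b.
So |H| = 3.
Each predicate of arity r yields |H|^r ground atoms (one per choice of an r-tuple from H):
  C: 3^3 = 27
Total ground atoms: 27.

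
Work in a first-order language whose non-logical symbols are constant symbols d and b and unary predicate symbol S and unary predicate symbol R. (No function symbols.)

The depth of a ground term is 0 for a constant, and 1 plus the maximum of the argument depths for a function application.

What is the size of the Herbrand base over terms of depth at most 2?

4

First count ground terms of depth ≤ 2.
With no function symbols every ground term is a constant, so there are exactly 2 ground terms at every depth bound.
N_0 = 2
N_1 = 2
N_2 = 2
So |H| = 2.
Each predicate of arity r yields |H|^r ground atoms (one per choice of an r-tuple from H):
  S: 2;  R: 2
Total ground atoms: 2 + 2 = 4.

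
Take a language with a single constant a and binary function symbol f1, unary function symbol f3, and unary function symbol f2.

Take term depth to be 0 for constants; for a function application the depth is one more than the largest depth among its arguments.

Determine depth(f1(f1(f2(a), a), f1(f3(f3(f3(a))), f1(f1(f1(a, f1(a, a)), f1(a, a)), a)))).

6

depth(f2(a)) = 1 + depth(a) = 1 + 0 = 1
depth(f1(f2(a), a)) = 1 + max(1, 0) = 2
depth(f3(a)) = 1 + depth(a) = 1 + 0 = 1
depth(f3(f3(a))) = 1 + depth(f3(a)) = 1 + 1 = 2
depth(f3(f3(f3(a)))) = 1 + depth(f3(f3(a))) = 1 + 2 = 3
depth(f1(a, a)) = 1 + max(0, 0) = 1
depth(f1(a, f1(a, a))) = 1 + max(0, 1) = 2
depth(f1(f1(a, f1(a, a)), f1(a, a))) = 1 + max(2, 1) = 3
depth(f1(f1(f1(a, f1(a, a)), f1(a, a)), a)) = 1 + max(3, 0) = 4
depth(f1(f3(f3(f3(a))), f1(f1(f1(a, f1(a, a)), f1(a, a)), a))) = 1 + max(3, 4) = 5
depth(f1(f1(f2(a), a), f1(f3(f3(f3(a))), f1(f1(f1(a, f1(a, a)), f1(a, a)), a)))) = 1 + max(2, 5) = 6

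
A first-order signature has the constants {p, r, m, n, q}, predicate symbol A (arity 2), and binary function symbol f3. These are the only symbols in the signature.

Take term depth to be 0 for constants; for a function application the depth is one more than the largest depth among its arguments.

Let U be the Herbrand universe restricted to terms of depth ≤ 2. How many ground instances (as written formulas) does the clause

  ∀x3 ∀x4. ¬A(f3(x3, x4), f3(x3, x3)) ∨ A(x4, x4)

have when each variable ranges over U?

819025

Ground terms of depth ≤ 2:
  Write N_k for the number of ground terms of depth ≤ k. A term of depth ≤ k is either a constant or a function symbol applied to arguments of depth ≤ k−1, so N_k = 5 + N_{k-1}^2.
  N_0 = 5
  N_1 = 5 + 5^2 = 30
  N_2 = 5 + 30^2 = 905
So there are 905 ground terms available for substitution.
The clause has 2 distinct variables (x3, x4), each appearing in the body. In the free term algebra distinct substitutions yield syntactically distinct ground instances.
Number of ground instances = 905^2 = 819025.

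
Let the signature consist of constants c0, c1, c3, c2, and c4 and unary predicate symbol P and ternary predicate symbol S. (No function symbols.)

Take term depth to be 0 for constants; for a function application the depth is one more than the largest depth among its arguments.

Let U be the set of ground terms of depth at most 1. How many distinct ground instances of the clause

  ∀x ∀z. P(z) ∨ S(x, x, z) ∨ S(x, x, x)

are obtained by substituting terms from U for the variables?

25

Ground terms of depth ≤ 1:
  With no function symbols every ground term is a constant, so there are exactly 5 ground terms at every depth bound.
  N_0 = 5
  N_1 = 5
So there are 5 ground terms available for substitution.
There are 2 variables to instantiate (x, z), each occurring in at least one literal, so different choices give different ground instances.
Number of ground instances = 5^2 = 25.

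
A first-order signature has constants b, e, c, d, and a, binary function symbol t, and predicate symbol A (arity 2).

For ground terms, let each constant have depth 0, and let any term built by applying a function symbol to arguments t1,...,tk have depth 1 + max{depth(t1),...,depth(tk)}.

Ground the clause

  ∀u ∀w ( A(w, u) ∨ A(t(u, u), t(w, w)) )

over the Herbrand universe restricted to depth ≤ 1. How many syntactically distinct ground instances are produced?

Ground terms of depth ≤ 1:
  Let N_k = |{terms of depth ≤ k}|. Then N_0 = 5 and N_k = 5 + N_{k-1}^2 for k ≥ 1 (one summand per function symbol, arity giving the exponent).
  N_0 = 5
  N_1 = 5 + 5^2 = 30
So there are 30 ground terms available for substitution.
There are 2 variables to instantiate (u, w), each occurring in at least one literal, so different choices give different ground instances.
Number of ground instances = 30^2 = 900.

900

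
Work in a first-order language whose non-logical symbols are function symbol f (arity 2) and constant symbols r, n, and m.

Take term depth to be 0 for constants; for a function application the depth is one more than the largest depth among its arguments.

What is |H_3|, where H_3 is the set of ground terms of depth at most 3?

If N_k denotes the number of depth-≤k ground terms, the 3 constants give N_0 = 3, and each function symbol of arity r contributes N_{k-1}^r new terms at level k: N_k = 3 + N_{k-1}^2.
N_0 = 3
N_1 = 3 + 3^2 = 12
N_2 = 3 + 12^2 = 147
N_3 = 3 + 147^2 = 21612

21612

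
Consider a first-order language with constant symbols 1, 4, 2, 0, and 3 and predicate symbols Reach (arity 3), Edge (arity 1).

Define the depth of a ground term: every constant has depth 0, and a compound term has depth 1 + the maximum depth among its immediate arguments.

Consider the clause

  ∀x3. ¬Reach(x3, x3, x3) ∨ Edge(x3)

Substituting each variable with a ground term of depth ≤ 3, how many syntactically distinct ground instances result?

5

Ground terms of depth ≤ 3:
  With no function symbols every ground term is a constant, so there are exactly 5 ground terms at every depth bound.
  N_0 = 5
  N_1 = 5
  N_2 = 5
  N_3 = 5
  Explicitly: 1, 4, 2, 0, 3.
So there are 5 ground terms available for substitution.
The body mentions the single quantified variable x3; since ground terms form a free algebra, no two substitutions collapse to the same formula.
Number of ground instances = 5.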